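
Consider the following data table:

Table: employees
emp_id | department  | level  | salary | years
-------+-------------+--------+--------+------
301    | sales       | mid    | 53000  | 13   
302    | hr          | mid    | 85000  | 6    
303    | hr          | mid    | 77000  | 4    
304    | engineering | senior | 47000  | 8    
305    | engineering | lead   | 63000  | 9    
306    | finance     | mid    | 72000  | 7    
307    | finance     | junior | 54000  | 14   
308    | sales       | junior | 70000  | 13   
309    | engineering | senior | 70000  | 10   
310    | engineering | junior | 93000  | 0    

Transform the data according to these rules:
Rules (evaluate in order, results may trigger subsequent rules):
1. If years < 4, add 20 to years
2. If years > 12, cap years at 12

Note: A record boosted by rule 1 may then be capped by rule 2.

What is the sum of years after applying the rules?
92

Step 1: Apply rule 1 to records with years < 4
  - 1 records get bonus of 20
  - Of these, 1 records then exceed 12 and get capped
Step 2: Apply rule 2 to records with years > 12
  - 3 records (original) are capped
Step 3: Calculate final sum = 92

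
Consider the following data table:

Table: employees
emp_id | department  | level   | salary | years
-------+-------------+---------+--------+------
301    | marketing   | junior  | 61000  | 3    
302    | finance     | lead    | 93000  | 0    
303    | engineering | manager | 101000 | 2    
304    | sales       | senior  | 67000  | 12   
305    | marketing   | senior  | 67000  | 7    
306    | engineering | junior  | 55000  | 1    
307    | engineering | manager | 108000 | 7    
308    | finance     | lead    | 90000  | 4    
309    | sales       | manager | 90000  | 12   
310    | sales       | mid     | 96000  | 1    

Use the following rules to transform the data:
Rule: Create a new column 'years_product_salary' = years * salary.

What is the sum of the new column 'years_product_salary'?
4005000

Step 1: For each record, compute years * salary
Example calculations:
  3 * 61000 = 183000
  0 * 93000 = 0
  2 * 101000 = 202000
  ...
Step 2: Sum all derived values
Step 3: Total = 4005000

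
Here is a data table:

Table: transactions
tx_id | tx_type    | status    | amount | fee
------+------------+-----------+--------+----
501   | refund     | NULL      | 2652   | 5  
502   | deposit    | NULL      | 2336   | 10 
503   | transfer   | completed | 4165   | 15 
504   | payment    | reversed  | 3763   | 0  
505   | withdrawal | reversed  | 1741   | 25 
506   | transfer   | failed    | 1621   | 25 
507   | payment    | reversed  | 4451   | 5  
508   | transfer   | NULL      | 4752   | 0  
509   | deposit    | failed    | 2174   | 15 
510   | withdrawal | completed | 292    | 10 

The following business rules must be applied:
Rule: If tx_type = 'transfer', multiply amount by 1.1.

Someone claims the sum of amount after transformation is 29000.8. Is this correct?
Yes, the result is correct.

Step 1: Calculate the correct sum after transformation
Step 2: Apply multiplier 1.1 to records where tx_type = 'transfer'
Step 3: Correct result = 29000.8
Step 4: Claimed result = 29000.8
Step 5: 29000.8 = 29000.8 ✓
Conclusion: The claimed result is correct.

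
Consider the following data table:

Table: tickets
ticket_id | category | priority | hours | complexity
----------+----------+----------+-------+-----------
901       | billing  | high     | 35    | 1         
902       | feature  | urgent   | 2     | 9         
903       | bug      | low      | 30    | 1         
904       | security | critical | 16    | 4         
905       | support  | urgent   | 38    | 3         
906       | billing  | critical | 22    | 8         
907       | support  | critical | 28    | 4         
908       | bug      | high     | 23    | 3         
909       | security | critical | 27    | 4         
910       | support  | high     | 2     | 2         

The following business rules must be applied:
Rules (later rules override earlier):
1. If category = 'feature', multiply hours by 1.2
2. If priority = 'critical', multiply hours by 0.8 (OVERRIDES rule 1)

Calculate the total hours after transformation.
204.8

Step 1: Rule 2 takes priority for records with priority = 'critical'
  - 4 records: 93 × 0.8 = 74.4
Step 2: Rule 1 applies to remaining records with category = 'feature'
  - 1 records: 2 × 1.2 = 2.4
Step 3: Other records unchanged: 128
Step 4: Final sum = 74.4 + 2.4 + 128 = 204.8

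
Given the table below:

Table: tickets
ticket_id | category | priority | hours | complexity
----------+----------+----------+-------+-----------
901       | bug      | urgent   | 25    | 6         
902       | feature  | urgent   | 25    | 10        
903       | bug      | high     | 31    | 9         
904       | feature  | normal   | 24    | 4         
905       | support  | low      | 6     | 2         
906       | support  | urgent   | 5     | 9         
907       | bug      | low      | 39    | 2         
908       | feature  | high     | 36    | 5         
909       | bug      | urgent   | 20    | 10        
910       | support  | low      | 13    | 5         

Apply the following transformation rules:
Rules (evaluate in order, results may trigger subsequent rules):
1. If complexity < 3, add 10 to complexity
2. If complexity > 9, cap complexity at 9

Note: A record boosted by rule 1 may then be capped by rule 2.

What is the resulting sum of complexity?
74

Step 1: Apply rule 1 to records with complexity < 3
  - 2 records get bonus of 10
  - Of these, 2 records then exceed 9 and get capped
Step 2: Apply rule 2 to records with complexity > 9
  - 2 records (original) are capped
Step 3: Calculate final sum = 74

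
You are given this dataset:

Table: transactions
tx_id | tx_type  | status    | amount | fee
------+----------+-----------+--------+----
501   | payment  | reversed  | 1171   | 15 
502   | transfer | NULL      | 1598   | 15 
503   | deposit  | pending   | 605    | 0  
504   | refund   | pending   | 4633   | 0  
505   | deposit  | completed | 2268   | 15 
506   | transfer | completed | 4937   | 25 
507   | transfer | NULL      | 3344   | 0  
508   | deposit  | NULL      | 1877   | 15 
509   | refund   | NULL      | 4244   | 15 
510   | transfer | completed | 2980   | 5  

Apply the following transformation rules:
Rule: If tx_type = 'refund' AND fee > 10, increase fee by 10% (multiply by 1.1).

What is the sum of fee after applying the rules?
106.5

Step 1: Find records where tx_type = 'refund' AND fee > 10
Step 2: 1 records match, summing to 15
Step 3: After multiplier: 15 × 1.1 = 16.5
Step 4: Unaffected records sum: 90
Step 5: Final sum = 16.5 + 90 = 106.5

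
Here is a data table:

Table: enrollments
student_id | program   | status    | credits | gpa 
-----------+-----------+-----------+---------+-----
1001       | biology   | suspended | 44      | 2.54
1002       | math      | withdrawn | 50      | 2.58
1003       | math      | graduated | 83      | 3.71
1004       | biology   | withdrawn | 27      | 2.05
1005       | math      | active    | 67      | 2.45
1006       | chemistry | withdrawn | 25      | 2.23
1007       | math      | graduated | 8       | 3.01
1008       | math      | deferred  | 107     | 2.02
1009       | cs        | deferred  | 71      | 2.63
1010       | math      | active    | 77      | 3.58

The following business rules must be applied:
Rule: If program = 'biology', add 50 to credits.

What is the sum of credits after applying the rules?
659

Step 1: Count records where program = 'biology': 2
Step 2: Total bonus added: 2 × 50 = 100
Step 3: Original sum of credits: 559
Step 4: Final sum = 559 + 100 = 659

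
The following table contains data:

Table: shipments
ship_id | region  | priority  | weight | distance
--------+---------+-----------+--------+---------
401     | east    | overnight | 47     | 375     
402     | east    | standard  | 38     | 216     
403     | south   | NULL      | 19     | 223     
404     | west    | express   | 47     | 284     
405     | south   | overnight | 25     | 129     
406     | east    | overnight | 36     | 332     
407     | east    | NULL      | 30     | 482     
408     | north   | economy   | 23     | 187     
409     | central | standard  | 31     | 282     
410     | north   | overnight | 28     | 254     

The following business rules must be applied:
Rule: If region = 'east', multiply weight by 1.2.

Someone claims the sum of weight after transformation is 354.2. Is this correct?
Yes, the result is correct.

Step 1: Calculate the correct sum after transformation
Step 2: Apply multiplier 1.2 to records where region = 'east'
Step 3: Correct result = 354.2
Step 4: Claimed result = 354.2
Step 5: 354.2 = 354.2 ✓
Conclusion: The claimed result is correct.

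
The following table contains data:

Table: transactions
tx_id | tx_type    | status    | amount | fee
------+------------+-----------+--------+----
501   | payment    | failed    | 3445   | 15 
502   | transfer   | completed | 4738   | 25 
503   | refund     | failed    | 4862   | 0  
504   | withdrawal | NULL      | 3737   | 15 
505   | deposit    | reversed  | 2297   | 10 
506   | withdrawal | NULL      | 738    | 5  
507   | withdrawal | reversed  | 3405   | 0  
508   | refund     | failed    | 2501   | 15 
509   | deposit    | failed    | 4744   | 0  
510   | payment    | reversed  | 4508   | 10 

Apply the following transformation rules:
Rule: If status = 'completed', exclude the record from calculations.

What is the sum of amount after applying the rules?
30237

Step 1: Identify records where status = 'completed'
Step 2: The excluded records sum to 4738
Step 3: Original total amount = 34975
Step 4: Remaining total = 34975 - 4738 = 30237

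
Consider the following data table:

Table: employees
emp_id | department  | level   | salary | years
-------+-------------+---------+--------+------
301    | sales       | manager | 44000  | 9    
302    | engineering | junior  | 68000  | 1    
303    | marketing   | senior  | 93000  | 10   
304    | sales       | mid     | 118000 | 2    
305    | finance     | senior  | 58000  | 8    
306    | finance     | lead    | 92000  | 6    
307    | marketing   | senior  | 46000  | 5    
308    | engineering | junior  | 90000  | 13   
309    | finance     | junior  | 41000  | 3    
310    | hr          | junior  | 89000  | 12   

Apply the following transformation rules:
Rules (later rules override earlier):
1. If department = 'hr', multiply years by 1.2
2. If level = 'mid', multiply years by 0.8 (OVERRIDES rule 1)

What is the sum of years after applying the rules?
71.0

Step 1: Rule 2 takes priority for records with level = 'mid'
  - 1 records: 2 × 0.8 = 1.6
Step 2: Rule 1 applies to remaining records with department = 'hr'
  - 1 records: 12 × 1.2 = 14.4
Step 3: Other records unchanged: 55
Step 4: Final sum = 1.6 + 14.4 + 55 = 71.0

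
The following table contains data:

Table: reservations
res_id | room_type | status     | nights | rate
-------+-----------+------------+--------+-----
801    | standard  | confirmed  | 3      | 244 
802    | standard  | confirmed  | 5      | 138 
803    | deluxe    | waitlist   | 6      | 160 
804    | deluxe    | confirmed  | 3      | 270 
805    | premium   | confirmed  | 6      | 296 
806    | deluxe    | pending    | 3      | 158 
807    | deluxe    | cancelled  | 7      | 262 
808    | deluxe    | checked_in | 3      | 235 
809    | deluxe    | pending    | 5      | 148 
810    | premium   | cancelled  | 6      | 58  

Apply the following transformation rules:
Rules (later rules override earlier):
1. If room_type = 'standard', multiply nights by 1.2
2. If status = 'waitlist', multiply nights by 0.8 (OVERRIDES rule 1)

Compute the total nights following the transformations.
47.4

Step 1: Rule 2 takes priority for records with status = 'waitlist'
  - 1 records: 6 × 0.8 = 4.8
Step 2: Rule 1 applies to remaining records with room_type = 'standard'
  - 2 records: 8 × 1.2 = 9.6
Step 3: Other records unchanged: 33
Step 4: Final sum = 4.8 + 9.6 + 33 = 47.4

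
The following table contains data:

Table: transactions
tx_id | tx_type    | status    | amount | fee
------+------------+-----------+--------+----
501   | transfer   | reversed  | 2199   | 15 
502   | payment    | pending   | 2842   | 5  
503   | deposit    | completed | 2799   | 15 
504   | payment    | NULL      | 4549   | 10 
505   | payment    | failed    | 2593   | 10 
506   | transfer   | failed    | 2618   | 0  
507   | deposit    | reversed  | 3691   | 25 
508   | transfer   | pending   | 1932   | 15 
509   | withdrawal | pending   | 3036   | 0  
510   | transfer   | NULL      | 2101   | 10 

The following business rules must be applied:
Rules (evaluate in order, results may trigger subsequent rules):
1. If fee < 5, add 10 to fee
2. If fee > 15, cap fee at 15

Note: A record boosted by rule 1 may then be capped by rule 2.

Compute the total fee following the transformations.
115

Step 1: Apply rule 1 to records with fee < 5
  - 2 records get bonus of 10
  - Of these, 0 records then exceed 15 and get capped
Step 2: Apply rule 2 to records with fee > 15
  - 1 records (original) are capped
Step 3: Calculate final sum = 115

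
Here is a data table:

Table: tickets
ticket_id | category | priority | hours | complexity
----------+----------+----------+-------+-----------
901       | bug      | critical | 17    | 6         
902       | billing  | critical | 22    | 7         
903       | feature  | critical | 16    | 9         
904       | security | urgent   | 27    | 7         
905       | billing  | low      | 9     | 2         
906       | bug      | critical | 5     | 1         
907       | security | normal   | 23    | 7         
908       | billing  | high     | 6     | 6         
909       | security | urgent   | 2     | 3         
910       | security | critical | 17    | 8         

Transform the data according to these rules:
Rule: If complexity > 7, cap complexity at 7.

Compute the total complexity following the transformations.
53

Step 1: 2 records have complexity > 7
Step 2: These records originally summed to 17
Step 3: After capping: 2 × 7 = 14
Step 4: Unaffected records sum: 39
Step 5: Final sum = 14 + 39 = 53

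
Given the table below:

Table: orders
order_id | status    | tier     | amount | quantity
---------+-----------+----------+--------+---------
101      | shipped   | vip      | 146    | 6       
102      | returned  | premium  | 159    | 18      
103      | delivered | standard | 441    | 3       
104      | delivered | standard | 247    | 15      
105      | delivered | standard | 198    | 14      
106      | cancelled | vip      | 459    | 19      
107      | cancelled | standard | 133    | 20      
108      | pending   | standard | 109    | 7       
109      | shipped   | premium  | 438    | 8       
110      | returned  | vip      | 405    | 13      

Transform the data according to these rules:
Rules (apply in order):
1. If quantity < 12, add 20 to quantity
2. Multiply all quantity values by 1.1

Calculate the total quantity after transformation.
223.3

Step 1: Apply Rule 1 - Add 20 to records with quantity < 12
  - 4 records affected: 24 + (4 × 20) = 104
  - Unaffected records: 99
  - Sum after Rule 1: 203
Step 2: Apply Rule 2 - Multiply all by 1.1
  - 203 × 1.1 = 223.3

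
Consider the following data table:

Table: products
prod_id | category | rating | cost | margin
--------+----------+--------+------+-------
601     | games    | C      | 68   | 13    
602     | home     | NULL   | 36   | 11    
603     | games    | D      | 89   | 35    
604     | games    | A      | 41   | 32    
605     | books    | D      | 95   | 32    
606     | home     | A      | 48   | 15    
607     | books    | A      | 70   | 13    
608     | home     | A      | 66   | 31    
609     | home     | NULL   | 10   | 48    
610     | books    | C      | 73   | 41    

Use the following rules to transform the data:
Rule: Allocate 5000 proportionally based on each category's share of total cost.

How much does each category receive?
books: 1996.64, games: 1661.07, home: 1342.28

Step 1: Calculate total cost = 596
Step 2: Calculate each category's proportion:
  books: 238/596 = 39.93% → 1996.64
  games: 198/596 = 33.22% → 1661.07
  home: 160/596 = 26.85% → 1342.28
Step 3: Verify: sum of allocations ≈ 5000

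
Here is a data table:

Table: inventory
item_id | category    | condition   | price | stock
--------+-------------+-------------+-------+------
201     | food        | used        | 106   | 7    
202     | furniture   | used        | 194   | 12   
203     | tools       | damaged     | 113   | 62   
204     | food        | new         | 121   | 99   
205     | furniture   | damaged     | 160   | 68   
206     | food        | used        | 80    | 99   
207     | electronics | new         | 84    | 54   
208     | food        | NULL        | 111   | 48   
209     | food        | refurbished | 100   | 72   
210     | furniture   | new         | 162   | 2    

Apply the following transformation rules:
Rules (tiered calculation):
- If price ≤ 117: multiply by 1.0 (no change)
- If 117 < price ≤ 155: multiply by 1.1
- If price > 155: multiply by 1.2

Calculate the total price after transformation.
1346.3

Step 1: Tier 1 (price ≤ 117): 6 records, sum = 594 × 1.0 = 594.0
Step 2: Tier 2 (117 < price ≤ 155): 1 records, sum = 121 × 1.1 = 133.1
Step 3: Tier 3 (price > 155): 3 records, sum = 516 × 1.2 = 619.2
Step 4: Final sum = 594.0 + 133.1 + 619.2 = 1346.3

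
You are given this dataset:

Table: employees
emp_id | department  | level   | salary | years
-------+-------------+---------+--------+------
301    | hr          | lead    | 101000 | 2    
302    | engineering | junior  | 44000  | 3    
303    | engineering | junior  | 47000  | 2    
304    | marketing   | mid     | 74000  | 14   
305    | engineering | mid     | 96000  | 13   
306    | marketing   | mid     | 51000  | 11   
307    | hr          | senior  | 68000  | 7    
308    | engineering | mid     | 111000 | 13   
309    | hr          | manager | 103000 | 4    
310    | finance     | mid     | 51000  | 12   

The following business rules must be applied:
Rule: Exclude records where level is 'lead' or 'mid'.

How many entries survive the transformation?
4

Step 1: Count records to exclude
  - 1 (lead) + 5 (mid) = 6 records
Step 2: Total records: 10
Step 3: Remaining = 10 - 6 = 4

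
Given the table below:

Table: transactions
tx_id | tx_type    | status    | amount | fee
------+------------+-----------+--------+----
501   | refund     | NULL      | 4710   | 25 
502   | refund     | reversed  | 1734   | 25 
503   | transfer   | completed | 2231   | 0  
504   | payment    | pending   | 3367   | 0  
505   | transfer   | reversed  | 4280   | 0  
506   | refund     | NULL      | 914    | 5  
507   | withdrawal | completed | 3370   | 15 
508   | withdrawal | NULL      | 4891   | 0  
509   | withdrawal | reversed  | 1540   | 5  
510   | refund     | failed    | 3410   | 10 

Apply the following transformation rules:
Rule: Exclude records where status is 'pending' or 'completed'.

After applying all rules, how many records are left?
7

Step 1: Count records to exclude
  - 1 (pending) + 2 (completed) = 3 records
Step 2: Total records: 10
Step 3: Remaining = 10 - 3 = 7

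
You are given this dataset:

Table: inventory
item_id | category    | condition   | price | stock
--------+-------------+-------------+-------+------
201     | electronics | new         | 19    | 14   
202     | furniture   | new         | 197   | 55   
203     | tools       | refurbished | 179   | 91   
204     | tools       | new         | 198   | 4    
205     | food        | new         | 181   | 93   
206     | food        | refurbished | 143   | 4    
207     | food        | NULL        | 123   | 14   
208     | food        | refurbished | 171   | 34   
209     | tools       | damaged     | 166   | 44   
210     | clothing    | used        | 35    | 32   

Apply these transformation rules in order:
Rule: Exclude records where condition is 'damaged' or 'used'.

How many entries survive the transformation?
8

Step 1: Count records to exclude
  - 1 (damaged) + 1 (used) = 2 records
Step 2: Total records: 10
Step 3: Remaining = 10 - 2 = 8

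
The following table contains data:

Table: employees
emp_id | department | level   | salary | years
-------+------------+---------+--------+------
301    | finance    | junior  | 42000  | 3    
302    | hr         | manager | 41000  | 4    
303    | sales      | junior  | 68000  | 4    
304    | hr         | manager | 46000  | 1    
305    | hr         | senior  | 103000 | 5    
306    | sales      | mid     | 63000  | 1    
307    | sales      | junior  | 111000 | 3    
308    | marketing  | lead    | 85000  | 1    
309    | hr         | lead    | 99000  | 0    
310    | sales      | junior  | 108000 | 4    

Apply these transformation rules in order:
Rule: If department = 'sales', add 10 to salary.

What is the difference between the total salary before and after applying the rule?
40

Step 1: Original sum of salary = 766000
Step 2: 4 records have department = 'sales'
Step 3: Each affected record changes by 10
Step 4: Total change = 4 × 10 = 40
Step 5: New sum = 766000 + 40 = 766040
Step 6: Difference = |766040 - 766000| = 40
        (Sum increased by 40)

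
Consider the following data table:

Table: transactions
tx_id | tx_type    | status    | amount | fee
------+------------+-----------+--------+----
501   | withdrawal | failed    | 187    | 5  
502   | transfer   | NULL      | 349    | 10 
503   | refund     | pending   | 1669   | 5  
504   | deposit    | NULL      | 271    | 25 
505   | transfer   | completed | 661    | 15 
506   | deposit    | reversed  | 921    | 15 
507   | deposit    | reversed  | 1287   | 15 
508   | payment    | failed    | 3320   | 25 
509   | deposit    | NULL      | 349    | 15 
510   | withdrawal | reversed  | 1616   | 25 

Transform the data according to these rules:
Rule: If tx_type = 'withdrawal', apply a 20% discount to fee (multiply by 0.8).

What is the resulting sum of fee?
149.0

Step 1: Records with tx_type = 'withdrawal' have total fee = 30
Step 2: Apply multiplier: 30 × 0.8 = 24.0
Step 3: Other records total: 125
Step 4: Final sum = 24.0 + 125 = 149.0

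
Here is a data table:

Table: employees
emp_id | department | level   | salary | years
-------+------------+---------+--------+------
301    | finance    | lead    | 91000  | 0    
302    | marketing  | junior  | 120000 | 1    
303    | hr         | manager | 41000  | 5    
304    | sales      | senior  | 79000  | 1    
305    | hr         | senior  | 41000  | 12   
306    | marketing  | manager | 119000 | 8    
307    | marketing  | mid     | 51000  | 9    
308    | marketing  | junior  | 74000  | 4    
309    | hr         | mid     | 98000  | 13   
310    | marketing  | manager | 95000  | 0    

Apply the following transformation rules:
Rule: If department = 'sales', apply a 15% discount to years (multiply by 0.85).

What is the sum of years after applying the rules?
52.85

Step 1: Records with department = 'sales' have total years = 1
Step 2: Apply multiplier: 1 × 0.85 = 0.85
Step 3: Other records total: 52
Step 4: Final sum = 0.85 + 52 = 52.85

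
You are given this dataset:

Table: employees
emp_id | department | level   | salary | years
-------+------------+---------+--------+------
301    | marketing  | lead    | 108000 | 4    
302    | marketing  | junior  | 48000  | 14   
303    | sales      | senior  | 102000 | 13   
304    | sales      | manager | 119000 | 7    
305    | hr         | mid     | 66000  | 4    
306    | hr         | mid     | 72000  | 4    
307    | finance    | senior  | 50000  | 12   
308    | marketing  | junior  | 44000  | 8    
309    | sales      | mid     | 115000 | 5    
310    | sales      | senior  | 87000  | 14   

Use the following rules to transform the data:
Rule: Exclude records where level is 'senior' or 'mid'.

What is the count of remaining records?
4

Step 1: Count records to exclude
  - 3 (senior) + 3 (mid) = 6 records
Step 2: Total records: 10
Step 3: Remaining = 10 - 6 = 4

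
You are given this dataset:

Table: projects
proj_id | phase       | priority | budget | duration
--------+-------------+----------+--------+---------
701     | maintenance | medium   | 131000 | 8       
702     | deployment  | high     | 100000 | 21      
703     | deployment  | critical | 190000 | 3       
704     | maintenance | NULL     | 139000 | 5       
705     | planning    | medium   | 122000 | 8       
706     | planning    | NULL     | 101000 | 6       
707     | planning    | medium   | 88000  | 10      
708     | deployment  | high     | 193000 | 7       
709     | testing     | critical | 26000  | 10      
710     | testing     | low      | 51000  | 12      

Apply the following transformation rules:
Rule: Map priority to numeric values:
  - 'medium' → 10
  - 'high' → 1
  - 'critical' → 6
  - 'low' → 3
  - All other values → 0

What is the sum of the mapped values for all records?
47

Step 1: Apply mapping to each record
Step 2: Count by status:
  'medium': 3 records × 10 = 30
  'high': 2 records × 1 = 2
  'critical': 2 records × 6 = 12
  'low': 1 records × 3 = 3
Step 3: Sum all mapped values = 47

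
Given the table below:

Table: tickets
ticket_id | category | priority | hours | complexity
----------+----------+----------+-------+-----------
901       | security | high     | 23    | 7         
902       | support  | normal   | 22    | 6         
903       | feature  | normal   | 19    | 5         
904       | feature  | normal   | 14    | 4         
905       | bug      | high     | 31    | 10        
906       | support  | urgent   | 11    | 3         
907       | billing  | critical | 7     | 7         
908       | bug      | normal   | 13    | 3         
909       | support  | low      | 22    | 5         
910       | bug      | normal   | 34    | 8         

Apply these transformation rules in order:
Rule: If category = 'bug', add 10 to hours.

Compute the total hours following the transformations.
226

Step 1: Count records where category = 'bug': 3
Step 2: Total bonus added: 3 × 10 = 30
Step 3: Original sum of hours: 196
Step 4: Final sum = 196 + 30 = 226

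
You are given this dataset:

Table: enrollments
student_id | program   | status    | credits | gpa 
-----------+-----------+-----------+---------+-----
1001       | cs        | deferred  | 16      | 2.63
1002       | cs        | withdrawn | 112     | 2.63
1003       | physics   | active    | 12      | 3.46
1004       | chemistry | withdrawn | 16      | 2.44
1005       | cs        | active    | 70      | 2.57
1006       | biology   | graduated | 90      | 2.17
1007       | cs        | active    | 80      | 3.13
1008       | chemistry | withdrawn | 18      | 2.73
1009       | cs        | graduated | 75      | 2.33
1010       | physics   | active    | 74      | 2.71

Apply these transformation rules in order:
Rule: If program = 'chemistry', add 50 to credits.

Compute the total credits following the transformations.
663

Step 1: Count records where program = 'chemistry': 2
Step 2: Total bonus added: 2 × 50 = 100
Step 3: Original sum of credits: 563
Step 4: Final sum = 563 + 100 = 663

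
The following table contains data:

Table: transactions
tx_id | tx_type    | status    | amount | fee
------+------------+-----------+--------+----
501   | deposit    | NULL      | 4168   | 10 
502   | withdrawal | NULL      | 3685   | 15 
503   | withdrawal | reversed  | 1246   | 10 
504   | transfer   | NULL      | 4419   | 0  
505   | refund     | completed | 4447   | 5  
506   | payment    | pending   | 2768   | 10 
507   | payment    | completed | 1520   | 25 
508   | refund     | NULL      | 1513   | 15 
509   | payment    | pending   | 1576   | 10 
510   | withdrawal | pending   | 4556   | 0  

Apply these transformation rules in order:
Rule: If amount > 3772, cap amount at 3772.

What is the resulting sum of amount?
27396

Step 1: 4 records have amount > 3772
Step 2: These records originally summed to 17590
Step 3: After capping: 4 × 3772 = 15088
Step 4: Unaffected records sum: 12308
Step 5: Final sum = 15088 + 12308 = 27396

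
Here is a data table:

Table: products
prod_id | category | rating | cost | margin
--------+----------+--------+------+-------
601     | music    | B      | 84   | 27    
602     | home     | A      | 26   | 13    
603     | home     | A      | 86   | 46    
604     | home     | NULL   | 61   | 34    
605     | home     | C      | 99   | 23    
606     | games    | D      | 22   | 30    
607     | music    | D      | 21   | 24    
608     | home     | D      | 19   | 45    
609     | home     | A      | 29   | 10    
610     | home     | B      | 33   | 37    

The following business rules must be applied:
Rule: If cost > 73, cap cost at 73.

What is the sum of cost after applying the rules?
430

Step 1: 3 records have cost > 73
Step 2: These records originally summed to 269
Step 3: After capping: 3 × 73 = 219
Step 4: Unaffected records sum: 211
Step 5: Final sum = 219 + 211 = 430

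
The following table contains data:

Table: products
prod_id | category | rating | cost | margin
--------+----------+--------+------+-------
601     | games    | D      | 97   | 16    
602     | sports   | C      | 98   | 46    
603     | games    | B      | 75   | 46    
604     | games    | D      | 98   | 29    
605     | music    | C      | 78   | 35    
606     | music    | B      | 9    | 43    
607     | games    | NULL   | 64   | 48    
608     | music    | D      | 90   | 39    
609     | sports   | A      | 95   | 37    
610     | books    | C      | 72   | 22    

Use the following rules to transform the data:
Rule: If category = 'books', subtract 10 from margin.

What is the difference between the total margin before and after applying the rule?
10

Step 1: Original sum of margin = 361
Step 2: 1 records have category = 'books'
Step 3: Each affected record changes by -10
Step 4: Total change = 1 × -10 = -10
Step 5: New sum = 361 + -10 = 351
Step 6: Difference = |351 - 361| = 10
        (Sum decreased by 10)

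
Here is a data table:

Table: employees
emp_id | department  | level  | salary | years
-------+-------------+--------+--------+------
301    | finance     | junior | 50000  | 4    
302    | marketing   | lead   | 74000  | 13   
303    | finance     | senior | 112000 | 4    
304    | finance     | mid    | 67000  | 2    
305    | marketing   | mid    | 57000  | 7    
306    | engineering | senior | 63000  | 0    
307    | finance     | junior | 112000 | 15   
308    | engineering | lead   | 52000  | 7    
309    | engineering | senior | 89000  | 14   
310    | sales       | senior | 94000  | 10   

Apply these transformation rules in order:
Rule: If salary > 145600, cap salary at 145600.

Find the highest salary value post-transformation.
112000

Step 1: Original maximum salary = 112000
Step 2: Check cap of 145600 against maximum
Step 3: No records exceed the cap (max 112000 <= cap 145600), so no capping applies
Step 4: Maximum after transformation = 112000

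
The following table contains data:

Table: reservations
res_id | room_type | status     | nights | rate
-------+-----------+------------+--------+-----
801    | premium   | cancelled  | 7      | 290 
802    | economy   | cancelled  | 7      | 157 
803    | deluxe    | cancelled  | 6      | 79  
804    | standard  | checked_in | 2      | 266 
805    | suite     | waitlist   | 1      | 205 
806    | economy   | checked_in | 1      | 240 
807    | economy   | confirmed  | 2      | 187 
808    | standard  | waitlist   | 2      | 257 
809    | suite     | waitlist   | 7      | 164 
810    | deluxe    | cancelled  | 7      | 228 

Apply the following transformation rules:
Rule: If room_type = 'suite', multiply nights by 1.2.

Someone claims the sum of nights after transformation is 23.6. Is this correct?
No, the correct result is 43.6.

Step 1: Calculate the correct sum after transformation
Step 2: Apply multiplier 1.2 to records where room_type = 'suite'
Step 3: Correct result = 43.6
Step 4: Claimed result = 23.6
Step 5: 43.6 ≠ 23.6
Conclusion: The claimed result is incorrect. The correct answer is 43.6.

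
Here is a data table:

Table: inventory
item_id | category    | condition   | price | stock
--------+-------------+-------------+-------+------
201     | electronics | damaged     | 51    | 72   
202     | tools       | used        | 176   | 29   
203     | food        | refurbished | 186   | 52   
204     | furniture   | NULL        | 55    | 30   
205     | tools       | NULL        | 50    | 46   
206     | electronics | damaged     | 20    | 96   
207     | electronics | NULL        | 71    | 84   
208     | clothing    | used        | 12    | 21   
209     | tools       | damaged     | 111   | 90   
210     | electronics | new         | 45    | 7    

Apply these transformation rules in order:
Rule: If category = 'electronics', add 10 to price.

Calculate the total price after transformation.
817

Step 1: Count records where category = 'electronics': 4
Step 2: Total bonus added: 4 × 10 = 40
Step 3: Original sum of price: 777
Step 4: Final sum = 777 + 40 = 817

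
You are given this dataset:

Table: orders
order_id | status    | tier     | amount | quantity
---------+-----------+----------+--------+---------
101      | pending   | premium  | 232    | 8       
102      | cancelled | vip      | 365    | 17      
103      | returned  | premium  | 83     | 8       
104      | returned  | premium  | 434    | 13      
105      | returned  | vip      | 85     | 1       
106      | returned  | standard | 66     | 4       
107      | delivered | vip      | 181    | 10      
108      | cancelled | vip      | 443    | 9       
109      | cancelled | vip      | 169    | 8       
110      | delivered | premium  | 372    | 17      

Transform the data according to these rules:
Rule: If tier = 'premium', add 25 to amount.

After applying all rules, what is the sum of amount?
2530

Step 1: Count records where tier = 'premium': 4
Step 2: Total bonus added: 4 × 25 = 100
Step 3: Original sum of amount: 2430
Step 4: Final sum = 2430 + 100 = 2530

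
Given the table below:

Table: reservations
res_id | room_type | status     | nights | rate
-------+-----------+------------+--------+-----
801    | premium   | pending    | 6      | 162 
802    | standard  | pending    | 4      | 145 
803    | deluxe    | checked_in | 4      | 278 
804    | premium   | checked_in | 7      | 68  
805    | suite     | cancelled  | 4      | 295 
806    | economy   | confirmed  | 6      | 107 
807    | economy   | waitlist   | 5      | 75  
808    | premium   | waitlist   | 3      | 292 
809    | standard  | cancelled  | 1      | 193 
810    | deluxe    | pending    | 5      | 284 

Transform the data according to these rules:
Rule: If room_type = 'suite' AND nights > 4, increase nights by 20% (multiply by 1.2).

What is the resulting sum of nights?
45

Step 1: Find records where room_type = 'suite' AND nights > 4
Step 2: 0 records match, summing to 0
Step 3: After multiplier: 0 × 1.2 = 0.0
Step 4: Unaffected records sum: 45
Step 5: Final sum = 0.0 + 45 = 45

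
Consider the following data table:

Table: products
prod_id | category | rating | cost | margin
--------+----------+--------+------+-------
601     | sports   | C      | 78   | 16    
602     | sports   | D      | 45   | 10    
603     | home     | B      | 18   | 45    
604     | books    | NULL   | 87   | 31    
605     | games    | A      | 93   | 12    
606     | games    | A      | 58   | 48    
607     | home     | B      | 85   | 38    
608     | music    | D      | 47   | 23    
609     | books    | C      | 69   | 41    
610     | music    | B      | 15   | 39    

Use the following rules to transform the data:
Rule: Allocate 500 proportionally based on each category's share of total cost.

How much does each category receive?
books: 131.09, games: 126.89, home: 86.55, music: 52.1, sports: 103.36

Step 1: Calculate total cost = 595
Step 2: Calculate each category's proportion:
  books: 156/595 = 26.22% → 131.09
  games: 151/595 = 25.38% → 126.89
  home: 103/595 = 17.31% → 86.55
  music: 62/595 = 10.42% → 52.1
  sports: 123/595 = 20.67% → 103.36
Step 3: Verify: sum of allocations ≈ 500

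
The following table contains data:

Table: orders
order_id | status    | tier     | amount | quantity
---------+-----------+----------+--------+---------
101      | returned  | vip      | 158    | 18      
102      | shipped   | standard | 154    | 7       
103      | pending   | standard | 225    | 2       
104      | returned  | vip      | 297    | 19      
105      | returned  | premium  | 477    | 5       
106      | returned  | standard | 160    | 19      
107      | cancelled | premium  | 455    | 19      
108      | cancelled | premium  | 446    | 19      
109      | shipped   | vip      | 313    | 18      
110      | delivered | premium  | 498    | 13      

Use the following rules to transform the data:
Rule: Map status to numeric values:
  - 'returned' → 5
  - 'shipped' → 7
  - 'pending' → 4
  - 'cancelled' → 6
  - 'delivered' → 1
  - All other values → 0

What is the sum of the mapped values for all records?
51

Step 1: Apply mapping to each record
Step 2: Count by status:
  'returned': 4 records × 5 = 20
  'shipped': 2 records × 7 = 14
  'pending': 1 records × 4 = 4
  'cancelled': 2 records × 6 = 12
  'delivered': 1 records × 1 = 1
Step 3: Sum all mapped values = 51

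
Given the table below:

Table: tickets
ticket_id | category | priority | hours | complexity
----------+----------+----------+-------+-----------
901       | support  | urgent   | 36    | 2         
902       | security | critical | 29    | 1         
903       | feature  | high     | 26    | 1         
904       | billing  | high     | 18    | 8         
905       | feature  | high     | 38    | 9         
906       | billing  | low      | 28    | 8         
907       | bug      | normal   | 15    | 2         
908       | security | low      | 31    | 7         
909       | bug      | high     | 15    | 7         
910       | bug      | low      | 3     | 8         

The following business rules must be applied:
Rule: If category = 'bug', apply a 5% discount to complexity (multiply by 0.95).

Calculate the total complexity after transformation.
52.15

Step 1: Records with category = 'bug' have total complexity = 17
Step 2: Apply multiplier: 17 × 0.95 = 16.15
Step 3: Other records total: 36
Step 4: Final sum = 16.15 + 36 = 52.15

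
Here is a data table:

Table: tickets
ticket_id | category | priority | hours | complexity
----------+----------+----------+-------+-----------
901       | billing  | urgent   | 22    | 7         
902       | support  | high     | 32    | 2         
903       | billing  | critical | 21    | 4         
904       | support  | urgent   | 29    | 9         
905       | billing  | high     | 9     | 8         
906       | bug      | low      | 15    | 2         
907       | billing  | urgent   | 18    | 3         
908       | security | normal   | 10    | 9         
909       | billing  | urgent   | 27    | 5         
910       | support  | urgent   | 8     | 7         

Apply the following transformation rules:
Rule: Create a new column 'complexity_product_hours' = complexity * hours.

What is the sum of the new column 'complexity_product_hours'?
1000

Step 1: For each record, compute complexity * hours
Example calculations:
  7 * 22 = 154
  2 * 32 = 64
  4 * 21 = 84
  ...
Step 2: Sum all derived values
Step 3: Total = 1000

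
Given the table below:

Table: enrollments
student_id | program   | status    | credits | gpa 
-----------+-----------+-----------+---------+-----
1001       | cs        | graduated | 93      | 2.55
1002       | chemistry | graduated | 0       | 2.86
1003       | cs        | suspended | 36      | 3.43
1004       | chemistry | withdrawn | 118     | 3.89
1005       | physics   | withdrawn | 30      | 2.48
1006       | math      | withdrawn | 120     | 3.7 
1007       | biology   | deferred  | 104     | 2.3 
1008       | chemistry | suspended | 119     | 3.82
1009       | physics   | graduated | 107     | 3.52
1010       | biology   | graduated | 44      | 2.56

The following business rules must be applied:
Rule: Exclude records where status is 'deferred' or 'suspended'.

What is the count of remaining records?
7

Step 1: Count records to exclude
  - 1 (deferred) + 2 (suspended) = 3 records
Step 2: Total records: 10
Step 3: Remaining = 10 - 3 = 7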